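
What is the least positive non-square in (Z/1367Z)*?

(2/1367) = +1, so 2 is a residue.
(3/1367) = +1, so 3 is a residue.
(4/1367) = +1, so 4 is a residue.
(5/1367) = −1, so 5 is the smallest positive non-residue mod 1367.

5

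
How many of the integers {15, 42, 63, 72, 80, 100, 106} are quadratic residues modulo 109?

(15/109) = +1 → QR.
(42/109) = -1 → non-residue.
(63/109) = +1 → QR.
(72/109) = -1 → non-residue.
(80/109) = +1 → QR.
(100/109) = +1 → QR.
(106/109) = +1 → QR.
Total quadratic residues among the 7: 5.

5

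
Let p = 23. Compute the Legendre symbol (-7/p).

First reduce: -7 ≡ 16 (mod 23).
Pull out 2^4: since 23 ≡ 7 (mod 8), (2/23) = +1, so (2/23)^4 = +1.
Reached (1/23) = 1. Collecting the sign flips along the way, the symbol is +1.

1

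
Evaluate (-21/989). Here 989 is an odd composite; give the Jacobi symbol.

-1

First reduce: -21 ≡ 968 (mod 989).
Pull out 2^3: since 989 ≡ 5 (mod 8), (2/989) = -1, so (2/989)^3 = -1.
Reciprocity: 121 ≡ 1 and 989 ≡ 1 (mod 4), so (121/989) = +(989/121).
Reduce top mod 121: now compute (21/121).
Reciprocity: 21 ≡ 1 and 121 ≡ 1 (mod 4), so (21/121) = +(121/21).
Reduce top mod 21: now compute (16/21).
Pull out 2^4: since 21 ≡ 5 (mod 8), (2/21) = -1, so (2/21)^4 = +1.
Reached (1/21) = 1. Collecting the sign flips along the way, the symbol is -1.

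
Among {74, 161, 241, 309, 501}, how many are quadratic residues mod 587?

(74/587) = +1 → QR.
(161/587) = -1 → non-residue.
(241/587) = -1 → non-residue.
(309/587) = -1 → non-residue.
(501/587) = +1 → QR.
Total quadratic residues among the 5: 2.

2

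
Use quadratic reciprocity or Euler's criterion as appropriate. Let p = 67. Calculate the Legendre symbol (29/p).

Reciprocity: 29 ≡ 1 and 67 ≡ 3 (mod 4), so (29/67) = +(67/29).
Reduce top mod 29: now compute (9/29).
Reciprocity: 9 ≡ 1 and 29 ≡ 1 (mod 4), so (9/29) = +(29/9).
Reduce top mod 9: now compute (2/9).
Pull out 2: since 9 ≡ 1 (mod 8), (2/9) = +1.
Reached (1/9) = 1. Collecting the sign flips along the way, the symbol is +1.

1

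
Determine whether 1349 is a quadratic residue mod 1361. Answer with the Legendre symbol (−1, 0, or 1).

Reciprocity: 1349 ≡ 1 and 1361 ≡ 1 (mod 4), so (1349/1361) = +(1361/1349).
Reduce top mod 1349: now compute (12/1349).
Pull out 2^2: since 1349 ≡ 5 (mod 8), (2/1349) = -1, so (2/1349)^2 = +1.
Reciprocity: 3 ≡ 3 and 1349 ≡ 1 (mod 4), so (3/1349) = +(1349/3).
Reduce top mod 3: now compute (2/3).
Pull out 2: since 3 ≡ 3 (mod 8), (2/3) = -1.
Reached (1/3) = 1. Collecting the sign flips along the way, the symbol is -1.

-1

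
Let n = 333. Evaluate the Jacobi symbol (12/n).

0

Pull out 2^2: since 333 ≡ 5 (mod 8), (2/333) = -1, so (2/333)^2 = +1.
Reciprocity: 3 ≡ 3 and 333 ≡ 1 (mod 4), so (3/333) = +(333/3).
Reduce top mod 3: now compute (0/3).
Top reduces to 0: gcd > 1, so the symbol is 0.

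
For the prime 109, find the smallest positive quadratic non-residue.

(2/109) = −1, so 2 is the smallest positive non-residue mod 109.

2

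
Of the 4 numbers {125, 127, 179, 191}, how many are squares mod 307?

3

(125/307) = -1 → non-residue.
(127/307) = +1 → QR.
(179/307) = +1 → QR.
(191/307) = +1 → QR.
Total quadratic residues among the 4: 3.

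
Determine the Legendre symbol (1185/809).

First reduce: 1185 ≡ 376 (mod 809).
Pull out 2^3: since 809 ≡ 1 (mod 8), (2/809) = +1, so (2/809)^3 = +1.
Reciprocity: 47 ≡ 3 and 809 ≡ 1 (mod 4), so (47/809) = +(809/47).
Reduce top mod 47: now compute (10/47).
Pull out 2: since 47 ≡ 7 (mod 8), (2/47) = +1.
Reciprocity: 5 ≡ 1 and 47 ≡ 3 (mod 4), so (5/47) = +(47/5).
Reduce top mod 5: now compute (2/5).
Pull out 2: since 5 ≡ 5 (mod 8), (2/5) = -1.
Reached (1/5) = 1. Collecting the sign flips along the way, the symbol is -1.

-1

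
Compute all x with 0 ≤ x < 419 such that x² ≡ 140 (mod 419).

Since 419 ≡ 3 (mod 4), a square root of 140 is 140^((419+1)/4) = 140^105 mod 419.
Repeated squaring: 140^2≡326, 140^4≡269, 140^8≡293, 140^16≡373, 140^32≡21, 140^64≡22 (mod 419).
140^105 = 140^(64+32+8+1) ≡ 289 (mod 419).
Check: 289² = 83521 ≡ 140 (mod 419). The two roots are 130 and 289.

130, 289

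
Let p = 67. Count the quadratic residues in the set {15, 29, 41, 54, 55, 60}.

5

(15/67) = +1 → QR.
(29/67) = +1 → QR.
(41/67) = -1 → non-residue.
(54/67) = +1 → QR.
(55/67) = +1 → QR.
(60/67) = +1 → QR.
Total quadratic residues among the 6: 5.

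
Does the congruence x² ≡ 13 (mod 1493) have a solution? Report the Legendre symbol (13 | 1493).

-1

Reciprocity: 13 ≡ 1 and 1493 ≡ 1 (mod 4), so (13/1493) = +(1493/13).
Reduce top mod 13: now compute (11/13).
Reciprocity: 11 ≡ 3 and 13 ≡ 1 (mod 4), so (11/13) = +(13/11).
Reduce top mod 11: now compute (2/11).
Pull out 2: since 11 ≡ 3 (mod 8), (2/11) = -1.
Reached (1/11) = 1. Collecting the sign flips along the way, the symbol is -1.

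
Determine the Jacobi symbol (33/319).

0

Reciprocity: 33 ≡ 1 and 319 ≡ 3 (mod 4), so (33/319) = +(319/33).
Reduce top mod 33: now compute (22/33).
Pull out 2: since 33 ≡ 1 (mod 8), (2/33) = +1.
Reciprocity: 11 ≡ 3 and 33 ≡ 1 (mod 4), so (11/33) = +(33/11).
Reduce top mod 11: now compute (0/11).
Top reduces to 0: gcd > 1, so the symbol is 0.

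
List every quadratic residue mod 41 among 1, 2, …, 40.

Square k = 1,…,20 (k and 41−k give the same square):
1²=1, 2²=4, 3²=9, 4²=16, 5²=25, 6²=36, 7²≡8, 8²≡23, 9²≡40, 10²≡18, 11²≡39, 12²≡21, 13²≡5, 14²≡32, 15²≡20, 16²≡10, 17²≡2, 18²≡37, 19²≡33, 20²≡31 (mod 41).
So the quadratic residues mod 41 are {1, 2, 4, 5, 8, 9, 10, 16, 18, 20, 21, 23, 25, 31, 32, 33, 36, 37, 39, 40}.

1,2,4,5,8,9,10,16,18,20,21,23,25,31,32,33,36,37,39,40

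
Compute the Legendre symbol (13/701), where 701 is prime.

1

Reciprocity: 13 ≡ 1 and 701 ≡ 1 (mod 4), so (13/701) = +(701/13).
Reduce top mod 13: now compute (12/13).
Pull out 2^2: since 13 ≡ 5 (mod 8), (2/13) = -1, so (2/13)^2 = +1.
Reciprocity: 3 ≡ 3 and 13 ≡ 1 (mod 4), so (3/13) = +(13/3).
Reduce top mod 3: now compute (1/3).
Reached (1/3) = 1. Collecting the sign flips along the way, the symbol is +1.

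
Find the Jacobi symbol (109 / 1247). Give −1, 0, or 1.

Reciprocity: 109 ≡ 1 and 1247 ≡ 3 (mod 4), so (109/1247) = +(1247/109).
Reduce top mod 109: now compute (48/109).
Pull out 2^4: since 109 ≡ 5 (mod 8), (2/109) = -1, so (2/109)^4 = +1.
Reciprocity: 3 ≡ 3 and 109 ≡ 1 (mod 4), so (3/109) = +(109/3).
Reduce top mod 3: now compute (1/3).
Reached (1/3) = 1. Collecting the sign flips along the way, the symbol is +1.

1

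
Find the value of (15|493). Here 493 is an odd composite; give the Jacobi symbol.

Reciprocity: 15 ≡ 3 and 493 ≡ 1 (mod 4), so (15/493) = +(493/15).
Reduce top mod 15: now compute (13/15).
Reciprocity: 13 ≡ 1 and 15 ≡ 3 (mod 4), so (13/15) = +(15/13).
Reduce top mod 13: now compute (2/13).
Pull out 2: since 13 ≡ 5 (mod 8), (2/13) = -1.
Reached (1/13) = 1. Collecting the sign flips along the way, the symbol is -1.

-1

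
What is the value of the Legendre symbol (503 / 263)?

First reduce: 503 ≡ 240 (mod 263).
Pull out 2^4: since 263 ≡ 7 (mod 8), (2/263) = +1, so (2/263)^4 = +1.
Reciprocity: 15 ≡ 3 and 263 ≡ 3 (mod 4), so (15/263) = −(263/15).
Reduce top mod 15: now compute (8/15).
Pull out 2^3: since 15 ≡ 7 (mod 8), (2/15) = +1, so (2/15)^3 = +1.
Reached (1/15) = 1. Collecting the sign flips along the way, the symbol is -1.

-1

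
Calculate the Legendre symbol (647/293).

Euler's criterion: (647/293) ≡ 61^146 (mod 293).
61^2 ≡ 205 (mod 293)
61^4 ≡ 126 (mod 293)
61^8 ≡ 54 (mod 293)
61^16 ≡ 279 (mod 293)
61^32 ≡ 196 (mod 293)
61^64 ≡ 33 (mod 293)
61^128 ≡ 210 (mod 293)
61^146 = 61^(128+16+2) ≡ 1 (mod 293).
Result is 1, so (647/293) = 1.

1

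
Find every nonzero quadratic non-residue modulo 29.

2 3 8 10 11 12 14 15 17 18 19 21 26 27

Square k = 1,…,14 (k and 29−k give the same square):
1²=1, 2²=4, 3²=9, 4²=16, 5²=25, 6²≡7, 7²≡20, 8²≡6, 9²≡23, 10²≡13, 11²≡5, 12²≡28, 13²≡24, 14²≡22 (mod 29).
The residues are {1, 4, 5, 6, 7, 9, 13, 16, 20, 22, 23, 24, 25, 28}; the non-residues are the remaining 14 nonzero classes.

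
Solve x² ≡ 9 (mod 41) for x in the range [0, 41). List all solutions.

41 ≡ 1 (mod 4), so we find a root by search.
Trying successive values, 3² = 9 ≡ 9 (mod 41). The other root is 41 − 3 = 38.

3, 38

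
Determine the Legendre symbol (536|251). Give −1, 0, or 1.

-1

First reduce: 536 ≡ 34 (mod 251).
Pull out 2: since 251 ≡ 3 (mod 8), (2/251) = -1.
Reciprocity: 17 ≡ 1 and 251 ≡ 3 (mod 4), so (17/251) = +(251/17).
Reduce top mod 17: now compute (13/17).
Reciprocity: 13 ≡ 1 and 17 ≡ 1 (mod 4), so (13/17) = +(17/13).
Reduce top mod 13: now compute (4/13).
Pull out 2^2: since 13 ≡ 5 (mod 8), (2/13) = -1, so (2/13)^2 = +1.
Reached (1/13) = 1. Collecting the sign flips along the way, the symbol is -1.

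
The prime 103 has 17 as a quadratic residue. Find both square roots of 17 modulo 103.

Since 103 ≡ 3 (mod 4), a square root of 17 is 17^((103+1)/4) = 17^26 mod 103.
Repeated squaring: 17^2≡83, 17^4≡91, 17^8≡41, 17^16≡33 (mod 103).
17^26 = 17^(16+8+2) ≡ 29 (mod 103).
Check: 29² = 841 ≡ 17 (mod 103). The two roots are 29 and 74.

29, 74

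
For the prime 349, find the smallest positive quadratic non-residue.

2

(2/349) = −1, so 2 is the smallest positive non-residue mod 349.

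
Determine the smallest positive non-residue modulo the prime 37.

2

(2/37) = −1, so 2 is the smallest positive non-residue mod 37.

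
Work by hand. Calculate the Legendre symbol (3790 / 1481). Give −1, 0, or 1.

1

First reduce: 3790 ≡ 828 (mod 1481).
Pull out 2^2: since 1481 ≡ 1 (mod 8), (2/1481) = +1, so (2/1481)^2 = +1.
Reciprocity: 207 ≡ 3 and 1481 ≡ 1 (mod 4), so (207/1481) = +(1481/207).
Reduce top mod 207: now compute (32/207).
Pull out 2^5: since 207 ≡ 7 (mod 8), (2/207) = +1, so (2/207)^5 = +1.
Reached (1/207) = 1. Collecting the sign flips along the way, the symbol is +1.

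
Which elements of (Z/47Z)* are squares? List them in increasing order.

Square k = 1,…,23 (k and 47−k give the same square):
1²=1, 2²=4, 3²=9, 4²=16, 5²=25, 6²=36, 7²≡2, 8²≡17, 9²≡34, 10²≡6, 11²≡27, 12²≡3, 13²≡28, 14²≡8, 15²≡37, 16²≡21, 17²≡7, 18²≡42, 19²≡32, 20²≡24, 21²≡18, 22²≡14, 23²≡12 (mod 47).
So the quadratic residues mod 47 are {1, 2, 3, 4, 6, 7, 8, 9, 12, 14, 16, 17, 18, 21, 24, 25, 27, 28, 32, 34, 36, 37, 42}.

1 2 3 4 6 7 8 9 12 14 16 17 18 21 24 25 27 28 32 34 36 37 42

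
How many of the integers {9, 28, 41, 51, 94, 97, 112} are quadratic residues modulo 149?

3

(9/149) = +1 → QR.
(28/149) = +1 → QR.
(41/149) = -1 → non-residue.
(51/149) = -1 → non-residue.
(94/149) = -1 → non-residue.
(97/149) = -1 → non-residue.
(112/149) = +1 → QR.
Total quadratic residues among the 7: 3.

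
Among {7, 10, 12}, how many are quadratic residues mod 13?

(7/13) = -1 → non-residue.
(10/13) = +1 → QR.
(12/13) = +1 → QR.
Total quadratic residues among the 3: 2.

2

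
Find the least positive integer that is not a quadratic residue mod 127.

3

(2/127) = +1, so 2 is a residue.
(3/127) = −1, so 3 is the smallest positive non-residue mod 127.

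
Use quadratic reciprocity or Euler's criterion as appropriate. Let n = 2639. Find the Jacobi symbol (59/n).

1

Reciprocity: 59 ≡ 3 and 2639 ≡ 3 (mod 4), so (59/2639) = −(2639/59).
Reduce top mod 59: now compute (43/59).
Reciprocity: 43 ≡ 3 and 59 ≡ 3 (mod 4), so (43/59) = −(59/43).
Reduce top mod 43: now compute (16/43).
Pull out 2^4: since 43 ≡ 3 (mod 8), (2/43) = -1, so (2/43)^4 = +1.
Reached (1/43) = 1. Collecting the sign flips along the way, the symbol is +1.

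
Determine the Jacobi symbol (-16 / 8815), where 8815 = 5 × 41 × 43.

First reduce: -16 ≡ 8799 (mod 8815).
Reciprocity: 8799 ≡ 3 and 8815 ≡ 3 (mod 4), so (8799/8815) = −(8815/8799).
Reduce top mod 8799: now compute (16/8799).
Pull out 2^4: since 8799 ≡ 7 (mod 8), (2/8799) = +1, so (2/8799)^4 = +1.
Reached (1/8799) = 1. Collecting the sign flips along the way, the symbol is -1.

-1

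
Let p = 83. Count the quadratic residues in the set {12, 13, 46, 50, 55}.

1

(12/83) = +1 → QR.
(13/83) = -1 → non-residue.
(46/83) = -1 → non-residue.
(50/83) = -1 → non-residue.
(55/83) = -1 → non-residue.
Total quadratic residues among the 5: 1.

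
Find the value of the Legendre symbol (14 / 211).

1

Pull out 2: since 211 ≡ 3 (mod 8), (2/211) = -1.
Reciprocity: 7 ≡ 3 and 211 ≡ 3 (mod 4), so (7/211) = −(211/7).
Reduce top mod 7: now compute (1/7).
Reached (1/7) = 1. Collecting the sign flips along the way, the symbol is +1.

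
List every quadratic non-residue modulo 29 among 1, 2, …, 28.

2 3 8 10 11 12 14 15 17 18 19 21 26 27

Square k = 1,…,14 (k and 29−k give the same square):
1²=1, 2²=4, 3²=9, 4²=16, 5²=25, 6²≡7, 7²≡20, 8²≡6, 9²≡23, 10²≡13, 11²≡5, 12²≡28, 13²≡24, 14²≡22 (mod 29).
The residues are {1, 4, 5, 6, 7, 9, 13, 16, 20, 22, 23, 24, 25, 28}; the non-residues are the remaining 14 nonzero classes.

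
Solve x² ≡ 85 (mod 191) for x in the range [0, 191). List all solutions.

Since 191 ≡ 3 (mod 4), a square root of 85 is 85^((191+1)/4) = 85^48 mod 191.
Repeated squaring: 85^2≡158, 85^4≡134, 85^8≡2, 85^16≡4, 85^32≡16 (mod 191).
85^48 = 85^(32+16) ≡ 64 (mod 191).
Check: 64² = 4096 ≡ 85 (mod 191). The two roots are 64 and 127.

64, 127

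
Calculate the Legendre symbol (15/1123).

1

Reciprocity: 15 ≡ 3 and 1123 ≡ 3 (mod 4), so (15/1123) = −(1123/15).
Reduce top mod 15: now compute (13/15).
Reciprocity: 13 ≡ 1 and 15 ≡ 3 (mod 4), so (13/15) = +(15/13).
Reduce top mod 13: now compute (2/13).
Pull out 2: since 13 ≡ 5 (mod 8), (2/13) = -1.
Reached (1/13) = 1. Collecting the sign flips along the way, the symbol is +1.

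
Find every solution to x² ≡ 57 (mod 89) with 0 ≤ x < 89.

89 ≡ 1 (mod 4), so we find a root by search.
Trying successive values, 18² = 324 ≡ 57 (mod 89). The other root is 89 − 18 = 71.

18, 71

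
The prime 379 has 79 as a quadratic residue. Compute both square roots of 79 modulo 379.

107, 272

Since 379 ≡ 3 (mod 4), a square root of 79 is 79^((379+1)/4) = 79^95 mod 379.
Repeated squaring: 79^2≡177, 79^4≡251, 79^8≡87, 79^16≡368, 79^32≡121, 79^64≡239 (mod 379).
79^95 = 79^(64+16+8+4+2+1) ≡ 107 (mod 379).
Check: 107² = 11449 ≡ 79 (mod 379). The two roots are 107 and 272.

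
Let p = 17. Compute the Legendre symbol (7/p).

Reciprocity: 7 ≡ 3 and 17 ≡ 1 (mod 4), so (7/17) = +(17/7).
Reduce top mod 7: now compute (3/7).
Reciprocity: 3 ≡ 3 and 7 ≡ 3 (mod 4), so (3/7) = −(7/3).
Reduce top mod 3: now compute (1/3).
Reached (1/3) = 1. Collecting the sign flips along the way, the symbol is -1.

-1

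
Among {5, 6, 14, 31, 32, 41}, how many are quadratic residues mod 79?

(5/79) = +1 → QR.
(6/79) = -1 → non-residue.
(14/79) = -1 → non-residue.
(31/79) = +1 → QR.
(32/79) = +1 → QR.
(41/79) = -1 → non-residue.
Total quadratic residues among the 6: 3.

3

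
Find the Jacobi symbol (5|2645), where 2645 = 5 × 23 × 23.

Reciprocity: 5 ≡ 1 and 2645 ≡ 1 (mod 4), so (5/2645) = +(2645/5).
Reduce top mod 5: now compute (0/5).
Top reduces to 0: gcd > 1, so the symbol is 0.

0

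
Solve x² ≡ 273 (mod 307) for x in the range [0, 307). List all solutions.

Since 307 ≡ 3 (mod 4), a square root of 273 is 273^((307+1)/4) = 273^77 mod 307.
Repeated squaring: 273^2≡235, 273^4≡272, 273^8≡304, 273^16≡9, 273^32≡81, 273^64≡114 (mod 307).
273^77 = 273^(64+8+4+1) ≡ 102 (mod 307).
Check: 102² = 10404 ≡ 273 (mod 307). The two roots are 102 and 205.

102, 205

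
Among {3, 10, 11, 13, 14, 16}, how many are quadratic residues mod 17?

2

(3/17) = -1 → non-residue.
(10/17) = -1 → non-residue.
(11/17) = -1 → non-residue.
(13/17) = +1 → QR.
(14/17) = -1 → non-residue.
(16/17) = +1 → QR.
Total quadratic residues among the 6: 2.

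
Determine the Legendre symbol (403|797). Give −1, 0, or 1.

Reciprocity: 403 ≡ 3 and 797 ≡ 1 (mod 4), so (403/797) = +(797/403).
Reduce top mod 403: now compute (394/403).
Pull out 2: since 403 ≡ 3 (mod 8), (2/403) = -1.
Reciprocity: 197 ≡ 1 and 403 ≡ 3 (mod 4), so (197/403) = +(403/197).
Reduce top mod 197: now compute (9/197).
Reciprocity: 9 ≡ 1 and 197 ≡ 1 (mod 4), so (9/197) = +(197/9).
Reduce top mod 9: now compute (8/9).
Pull out 2^3: since 9 ≡ 1 (mod 8), (2/9) = +1, so (2/9)^3 = +1.
Reached (1/9) = 1. Collecting the sign flips along the way, the symbol is -1.

-1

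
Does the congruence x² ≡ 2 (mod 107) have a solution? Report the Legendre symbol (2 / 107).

Euler's criterion: (2/107) ≡ 2^53 (mod 107).
2^2 ≡ 4 (mod 107)
2^4 ≡ 16 (mod 107)
2^8 ≡ 42 (mod 107)
2^16 ≡ 52 (mod 107)
2^32 ≡ 29 (mod 107)
2^53 = 2^(32+16+4+1) ≡ 106 (mod 107).
Result is 106 ≡ −1, so (2/107) = −1.

-1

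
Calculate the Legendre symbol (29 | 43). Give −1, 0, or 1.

Reciprocity: 29 ≡ 1 and 43 ≡ 3 (mod 4), so (29/43) = +(43/29).
Reduce top mod 29: now compute (14/29).
Pull out 2: since 29 ≡ 5 (mod 8), (2/29) = -1.
Reciprocity: 7 ≡ 3 and 29 ≡ 1 (mod 4), so (7/29) = +(29/7).
Reduce top mod 7: now compute (1/7).
Reached (1/7) = 1. Collecting the sign flips along the way, the symbol is -1.

-1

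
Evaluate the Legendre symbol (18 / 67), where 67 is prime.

-1

Pull out 2: since 67 ≡ 3 (mod 8), (2/67) = -1.
Reciprocity: 9 ≡ 1 and 67 ≡ 3 (mod 4), so (9/67) = +(67/9).
Reduce top mod 9: now compute (4/9).
Pull out 2^2: since 9 ≡ 1 (mod 8), (2/9) = +1, so (2/9)^2 = +1.
Reached (1/9) = 1. Collecting the sign flips along the way, the symbol is -1.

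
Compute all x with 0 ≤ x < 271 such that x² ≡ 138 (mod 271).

42, 229

Since 271 ≡ 3 (mod 4), a square root of 138 is 138^((271+1)/4) = 138^68 mod 271.
Repeated squaring: 138^2≡74, 138^4≡56, 138^8≡155, 138^16≡177, 138^32≡164, 138^64≡67 (mod 271).
138^68 = 138^(64+4) ≡ 229 (mod 271).
Check: 229² = 52441 ≡ 138 (mod 271). The two roots are 42 and 229.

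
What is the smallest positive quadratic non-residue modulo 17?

3

(2/17) = +1, so 2 is a residue.
(3/17) = −1, so 3 is the smallest positive non-residue mod 17.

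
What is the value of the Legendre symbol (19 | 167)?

Euler's criterion: (19/167) ≡ 19^83 (mod 167).
19^2 ≡ 27 (mod 167)
19^4 ≡ 61 (mod 167)
19^8 ≡ 47 (mod 167)
19^16 ≡ 38 (mod 167)
19^32 ≡ 108 (mod 167)
19^64 ≡ 141 (mod 167)
19^83 = 19^(64+16+2+1) ≡ 1 (mod 167).
Result is 1, so (19/167) = 1.

1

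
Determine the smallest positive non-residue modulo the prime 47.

(2/47) = +1, so 2 is a residue.
(3/47) = +1, so 3 is a residue.
(4/47) = +1, so 4 is a residue.
(5/47) = −1, so 5 is the smallest positive non-residue mod 47.

5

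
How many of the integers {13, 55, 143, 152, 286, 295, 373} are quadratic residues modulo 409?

3

(13/409) = -1 → non-residue.
(55/409) = -1 → non-residue.
(143/409) = +1 → QR.
(152/409) = -1 → non-residue.
(286/409) = +1 → QR.
(295/409) = -1 → non-residue.
(373/409) = +1 → QR.
Total quadratic residues among the 7: 3.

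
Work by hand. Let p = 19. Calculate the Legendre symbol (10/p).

-1

Pull out 2: since 19 ≡ 3 (mod 8), (2/19) = -1.
Reciprocity: 5 ≡ 1 and 19 ≡ 3 (mod 4), so (5/19) = +(19/5).
Reduce top mod 5: now compute (4/5).
Pull out 2^2: since 5 ≡ 5 (mod 8), (2/5) = -1, so (2/5)^2 = +1.
Reached (1/5) = 1. Collecting the sign flips along the way, the symbol is -1.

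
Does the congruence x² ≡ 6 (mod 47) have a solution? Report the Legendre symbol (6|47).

Euler's criterion: (6/47) ≡ 6^23 (mod 47).
6^2 ≡ 36 (mod 47)
6^4 ≡ 27 (mod 47)
6^8 ≡ 24 (mod 47)
6^16 ≡ 12 (mod 47)
6^23 = 6^(16+4+2+1) ≡ 1 (mod 47).
Result is 1, so (6/47) = 1.

1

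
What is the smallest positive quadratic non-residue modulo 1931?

(2/1931) = −1, so 2 is the smallest positive non-residue mod 1931.

2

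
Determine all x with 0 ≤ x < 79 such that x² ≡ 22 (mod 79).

38, 41

Since 79 ≡ 3 (mod 4), a square root of 22 is 22^((79+1)/4) = 22^20 mod 79.
Repeated squaring: 22^2≡10, 22^4≡21, 22^8≡46, 22^16≡62 (mod 79).
22^20 = 22^(16+4) ≡ 38 (mod 79).
Check: 38² = 1444 ≡ 22 (mod 79). The two roots are 38 and 41.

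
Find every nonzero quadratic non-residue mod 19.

Square k = 1,…,9 (k and 19−k give the same square):
1²=1, 2²=4, 3²=9, 4²=16, 5²≡6, 6²≡17, 7²≡11, 8²≡7, 9²≡5 (mod 19).
The residues are {1, 4, 5, 6, 7, 9, 11, 16, 17}; the non-residues are the remaining 9 nonzero classes.

2, 3, 8, 10, 12, 13, 14, 15, 18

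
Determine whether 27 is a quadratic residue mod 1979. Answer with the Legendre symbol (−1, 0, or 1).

1

Reciprocity: 27 ≡ 3 and 1979 ≡ 3 (mod 4), so (27/1979) = −(1979/27).
Reduce top mod 27: now compute (8/27).
Pull out 2^3: since 27 ≡ 3 (mod 8), (2/27) = -1, so (2/27)^3 = -1.
Reached (1/27) = 1. Collecting the sign flips along the way, the symbol is +1.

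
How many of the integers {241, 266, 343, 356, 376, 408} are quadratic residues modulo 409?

(241/409) = -1 → non-residue.
(266/409) = +1 → QR.
(343/409) = -1 → non-residue.
(356/409) = +1 → QR.
(376/409) = -1 → non-residue.
(408/409) = +1 → QR.
Total quadratic residues among the 6: 3.

3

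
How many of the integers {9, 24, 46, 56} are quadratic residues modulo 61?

(9/61) = +1 → QR.
(24/61) = -1 → non-residue.
(46/61) = +1 → QR.
(56/61) = +1 → QR.
Total quadratic residues among the 4: 3.

3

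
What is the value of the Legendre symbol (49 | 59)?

Reciprocity: 49 ≡ 1 and 59 ≡ 3 (mod 4), so (49/59) = +(59/49).
Reduce top mod 49: now compute (10/49).
Pull out 2: since 49 ≡ 1 (mod 8), (2/49) = +1.
Reciprocity: 5 ≡ 1 and 49 ≡ 1 (mod 4), so (5/49) = +(49/5).
Reduce top mod 5: now compute (4/5).
Pull out 2^2: since 5 ≡ 5 (mod 8), (2/5) = -1, so (2/5)^2 = +1.
Reached (1/5) = 1. Collecting the sign flips along the way, the symbol is +1.

1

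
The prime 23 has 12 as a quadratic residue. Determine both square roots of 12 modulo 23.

Since 23 ≡ 3 (mod 4), a square root of 12 is 12^((23+1)/4) = 12^6 mod 23.
Repeated squaring: 12^2≡6, 12^4≡13 (mod 23).
12^6 = 12^(4+2) ≡ 9 (mod 23).
Check: 9² = 81 ≡ 12 (mod 23). The two roots are 9 and 14.

9, 14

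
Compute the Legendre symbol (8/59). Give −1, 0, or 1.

Pull out 2^3: since 59 ≡ 3 (mod 8), (2/59) = -1, so (2/59)^3 = -1.
Reached (1/59) = 1. Collecting the sign flips along the way, the symbol is -1.

-1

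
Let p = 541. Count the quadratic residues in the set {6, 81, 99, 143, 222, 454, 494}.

4

(6/541) = -1 → non-residue.
(81/541) = +1 → QR.
(99/541) = -1 → non-residue.
(143/541) = +1 → QR.
(222/541) = +1 → QR.
(454/541) = -1 → non-residue.
(494/541) = +1 → QR.
Total quadratic residues among the 7: 4.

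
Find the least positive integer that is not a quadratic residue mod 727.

3

(2/727) = +1, so 2 is a residue.
(3/727) = −1, so 3 is the smallest positive non-residue mod 727.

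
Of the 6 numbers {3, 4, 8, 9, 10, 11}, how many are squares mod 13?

(3/13) = +1 → QR.
(4/13) = +1 → QR.
(8/13) = -1 → non-residue.
(9/13) = +1 → QR.
(10/13) = +1 → QR.
(11/13) = -1 → non-residue.
Total quadratic residues among the 6: 4.

4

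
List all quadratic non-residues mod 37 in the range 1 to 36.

Square k = 1,…,18 (k and 37−k give the same square):
1²=1, 2²=4, 3²=9, 4²=16, 5²=25, 6²=36, 7²≡12, 8²≡27, 9²≡7, 10²≡26, 11²≡10, 12²≡33, 13²≡21, 14²≡11, 15²≡3, 16²≡34, 17²≡30, 18²≡28 (mod 37).
The residues are {1, 3, 4, 7, 9, 10, 11, 12, 16, 21, 25, 26, 27, 28, 30, 33, 34, 36}; the non-residues are the remaining 18 nonzero classes.

2, 5, 6, 8, 13, 14, 15, 17, 18, 19, 20, 22, 23, 24, 29, 31, 32, 35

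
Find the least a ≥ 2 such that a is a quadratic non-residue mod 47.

5

(2/47) = +1, so 2 is a residue.
(3/47) = +1, so 3 is a residue.
(4/47) = +1, so 4 is a residue.
(5/47) = −1, so 5 is the smallest positive non-residue mod 47.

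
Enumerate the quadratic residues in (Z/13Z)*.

1, 3, 4, 9, 10, 12

Square k = 1,…,6 (k and 13−k give the same square):
1²=1, 2²=4, 3²=9, 4²≡3, 5²≡12, 6²≡10 (mod 13).
So the quadratic residues mod 13 are {1, 3, 4, 9, 10, 12}.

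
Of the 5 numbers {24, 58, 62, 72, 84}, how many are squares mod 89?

2

(24/89) = -1 → non-residue.
(58/89) = -1 → non-residue.
(62/89) = -1 → non-residue.
(72/89) = +1 → QR.
(84/89) = +1 → QR.
Total quadratic residues among the 5: 2.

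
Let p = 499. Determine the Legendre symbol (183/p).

1

Reciprocity: 183 ≡ 3 and 499 ≡ 3 (mod 4), so (183/499) = −(499/183).
Reduce top mod 183: now compute (133/183).
Reciprocity: 133 ≡ 1 and 183 ≡ 3 (mod 4), so (133/183) = +(183/133).
Reduce top mod 133: now compute (50/133).
Pull out 2: since 133 ≡ 5 (mod 8), (2/133) = -1.
Reciprocity: 25 ≡ 1 and 133 ≡ 1 (mod 4), so (25/133) = +(133/25).
Reduce top mod 25: now compute (8/25).
Pull out 2^3: since 25 ≡ 1 (mod 8), (2/25) = +1, so (2/25)^3 = +1.
Reached (1/25) = 1. Collecting the sign flips along the way, the symbol is +1.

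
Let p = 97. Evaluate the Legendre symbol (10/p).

-1

Pull out 2: since 97 ≡ 1 (mod 8), (2/97) = +1.
Reciprocity: 5 ≡ 1 and 97 ≡ 1 (mod 4), so (5/97) = +(97/5).
Reduce top mod 5: now compute (2/5).
Pull out 2: since 5 ≡ 5 (mod 8), (2/5) = -1.
Reached (1/5) = 1. Collecting the sign flips along the way, the symbol is -1.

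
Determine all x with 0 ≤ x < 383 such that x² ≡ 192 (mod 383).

123, 260

Since 383 ≡ 3 (mod 4), a square root of 192 is 192^((383+1)/4) = 192^96 mod 383.
Repeated squaring: 192^2≡96, 192^4≡24, 192^8≡193, 192^16≡98, 192^32≡29, 192^64≡75 (mod 383).
192^96 = 192^(64+32) ≡ 260 (mod 383).
Check: 260² = 67600 ≡ 192 (mod 383). The two roots are 123 and 260.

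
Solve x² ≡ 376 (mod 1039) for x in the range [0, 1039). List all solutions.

417, 622

Since 1039 ≡ 3 (mod 4), a square root of 376 is 376^((1039+1)/4) = 376^260 mod 1039.
Repeated squaring: 376^2≡72, 376^4≡1028, 376^8≡121, 376^16≡95, 376^32≡713, 376^64≡298, 376^128≡489, 376^256≡151 (mod 1039).
376^260 = 376^(256+4) ≡ 417 (mod 1039).
Check: 417² = 173889 ≡ 376 (mod 1039). The two roots are 417 and 622.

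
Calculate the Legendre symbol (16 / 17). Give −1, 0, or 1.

Euler's criterion: (16/17) ≡ 16^8 (mod 17).
16^2 ≡ 1 (mod 17)
16^4 ≡ 1 (mod 17)
16^8 ≡ 1 (mod 17)
16^8 = 16^(8) ≡ 1 (mod 17).
Result is 1, so (16/17) = 1.

1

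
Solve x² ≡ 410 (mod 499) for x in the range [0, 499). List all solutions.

86, 413

Since 499 ≡ 3 (mod 4), a square root of 410 is 410^((499+1)/4) = 410^125 mod 499.
Repeated squaring: 410^2≡436, 410^4≡476, 410^8≡30, 410^16≡401, 410^32≡123, 410^64≡159 (mod 499).
410^125 = 410^(64+32+16+8+4+1) ≡ 413 (mod 499).
Check: 413² = 170569 ≡ 410 (mod 499). The two roots are 86 and 413.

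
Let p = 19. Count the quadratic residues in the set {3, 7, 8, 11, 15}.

2

(3/19) = -1 → non-residue.
(7/19) = +1 → QR.
(8/19) = -1 → non-residue.
(11/19) = +1 → QR.
(15/19) = -1 → non-residue.
Total quadratic residues among the 5: 2.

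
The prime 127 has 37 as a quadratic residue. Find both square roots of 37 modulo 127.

Since 127 ≡ 3 (mod 4), a square root of 37 is 37^((127+1)/4) = 37^32 mod 127.
Repeated squaring: 37^2≡99, 37^4≡22, 37^8≡103, 37^16≡68, 37^32≡52 (mod 127).
37^32 = 37^(32) ≡ 52 (mod 127).
Check: 52² = 2704 ≡ 37 (mod 127). The two roots are 52 and 75.

52, 75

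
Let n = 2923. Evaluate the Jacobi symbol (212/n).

-1

Pull out 2^2: since 2923 ≡ 3 (mod 8), (2/2923) = -1, so (2/2923)^2 = +1.
Reciprocity: 53 ≡ 1 and 2923 ≡ 3 (mod 4), so (53/2923) = +(2923/53).
Reduce top mod 53: now compute (8/53).
Pull out 2^3: since 53 ≡ 5 (mod 8), (2/53) = -1, so (2/53)^3 = -1.
Reached (1/53) = 1. Collecting the sign flips along the way, the symbol is -1.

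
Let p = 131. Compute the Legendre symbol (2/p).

Pull out 2: since 131 ≡ 3 (mod 8), (2/131) = -1.
Reached (1/131) = 1. Collecting the sign flips along the way, the symbol is -1.

-1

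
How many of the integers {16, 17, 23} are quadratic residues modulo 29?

2

(16/29) = +1 → QR.
(17/29) = -1 → non-residue.
(23/29) = +1 → QR.
Total quadratic residues among the 3: 2.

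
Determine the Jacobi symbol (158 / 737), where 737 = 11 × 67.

1

Pull out 2: since 737 ≡ 1 (mod 8), (2/737) = +1.
Reciprocity: 79 ≡ 3 and 737 ≡ 1 (mod 4), so (79/737) = +(737/79).
Reduce top mod 79: now compute (26/79).
Pull out 2: since 79 ≡ 7 (mod 8), (2/79) = +1.
Reciprocity: 13 ≡ 1 and 79 ≡ 3 (mod 4), so (13/79) = +(79/13).
Reduce top mod 13: now compute (1/13).
Reached (1/13) = 1. Collecting the sign flips along the way, the symbol is +1.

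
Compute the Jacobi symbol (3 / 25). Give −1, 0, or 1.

Reciprocity: 3 ≡ 3 and 25 ≡ 1 (mod 4), so (3/25) = +(25/3).
Reduce top mod 3: now compute (1/3).
Reached (1/3) = 1. Collecting the sign flips along the way, the symbol is +1.

1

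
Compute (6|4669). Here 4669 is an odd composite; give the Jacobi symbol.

-1

Pull out 2: since 4669 ≡ 5 (mod 8), (2/4669) = -1.
Reciprocity: 3 ≡ 3 and 4669 ≡ 1 (mod 4), so (3/4669) = +(4669/3).
Reduce top mod 3: now compute (1/3).
Reached (1/3) = 1. Collecting the sign flips along the way, the symbol is -1.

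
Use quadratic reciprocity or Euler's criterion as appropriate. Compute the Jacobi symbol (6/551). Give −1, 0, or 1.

1

Pull out 2: since 551 ≡ 7 (mod 8), (2/551) = +1.
Reciprocity: 3 ≡ 3 and 551 ≡ 3 (mod 4), so (3/551) = −(551/3).
Reduce top mod 3: now compute (2/3).
Pull out 2: since 3 ≡ 3 (mod 8), (2/3) = -1.
Reached (1/3) = 1. Collecting the sign flips along the way, the symbol is +1.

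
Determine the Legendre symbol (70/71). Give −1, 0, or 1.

Pull out 2: since 71 ≡ 7 (mod 8), (2/71) = +1.
Reciprocity: 35 ≡ 3 and 71 ≡ 3 (mod 4), so (35/71) = −(71/35).
Reduce top mod 35: now compute (1/35).
Reached (1/35) = 1. Collecting the sign flips along the way, the symbol is -1.

-1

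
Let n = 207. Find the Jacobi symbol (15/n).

Reciprocity: 15 ≡ 3 and 207 ≡ 3 (mod 4), so (15/207) = −(207/15).
Reduce top mod 15: now compute (12/15).
Pull out 2^2: since 15 ≡ 7 (mod 8), (2/15) = +1, so (2/15)^2 = +1.
Reciprocity: 3 ≡ 3 and 15 ≡ 3 (mod 4), so (3/15) = −(15/3).
Reduce top mod 3: now compute (0/3).
Top reduces to 0: gcd > 1, so the symbol is 0.

0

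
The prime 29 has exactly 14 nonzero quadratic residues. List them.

Square k = 1,…,14 (k and 29−k give the same square):
1²=1, 2²=4, 3²=9, 4²=16, 5²=25, 6²≡7, 7²≡20, 8²≡6, 9²≡23, 10²≡13, 11²≡5, 12²≡28, 13²≡24, 14²≡22 (mod 29).
So the quadratic residues mod 29 are {1, 4, 5, 6, 7, 9, 13, 16, 20, 22, 23, 24, 25, 28}.

1 4 5 6 7 9 13 16 20 22 23 24 25 28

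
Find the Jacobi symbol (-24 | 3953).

-1

First reduce: -24 ≡ 3929 (mod 3953).
Reciprocity: 3929 ≡ 1 and 3953 ≡ 1 (mod 4), so (3929/3953) = +(3953/3929).
Reduce top mod 3929: now compute (24/3929).
Pull out 2^3: since 3929 ≡ 1 (mod 8), (2/3929) = +1, so (2/3929)^3 = +1.
Reciprocity: 3 ≡ 3 and 3929 ≡ 1 (mod 4), so (3/3929) = +(3929/3).
Reduce top mod 3: now compute (2/3).
Pull out 2: since 3 ≡ 3 (mod 8), (2/3) = -1.
Reached (1/3) = 1. Collecting the sign flips along the way, the symbol is -1.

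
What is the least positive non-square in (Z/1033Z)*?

(2/1033) = +1, so 2 is a residue.
(3/1033) = +1, so 3 is a residue.
(4/1033) = +1, so 4 is a residue.
(5/1033) = −1, so 5 is the smallest positive non-residue mod 1033.

5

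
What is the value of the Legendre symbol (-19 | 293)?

-1

First reduce: -19 ≡ 274 (mod 293).
Pull out 2: since 293 ≡ 5 (mod 8), (2/293) = -1.
Reciprocity: 137 ≡ 1 and 293 ≡ 1 (mod 4), so (137/293) = +(293/137).
Reduce top mod 137: now compute (19/137).
Reciprocity: 19 ≡ 3 and 137 ≡ 1 (mod 4), so (19/137) = +(137/19).
Reduce top mod 19: now compute (4/19).
Pull out 2^2: since 19 ≡ 3 (mod 8), (2/19) = -1, so (2/19)^2 = +1.
Reached (1/19) = 1. Collecting the sign flips along the way, the symbol is -1.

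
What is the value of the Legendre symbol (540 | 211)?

Euler's criterion: (540/211) ≡ 118^105 (mod 211).
118^2 ≡ 209 (mod 211)
118^4 ≡ 4 (mod 211)
118^8 ≡ 16 (mod 211)
118^16 ≡ 45 (mod 211)
118^32 ≡ 126 (mod 211)
118^64 ≡ 51 (mod 211)
118^105 = 118^(64+32+8+1) ≡ 210 (mod 211).
Result is 210 ≡ −1, so (540/211) = −1.

-1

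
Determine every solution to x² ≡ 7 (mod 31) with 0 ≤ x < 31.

Since 31 ≡ 3 (mod 4), a square root of 7 is 7^((31+1)/4) = 7^8 mod 31.
Repeated squaring: 7^2≡18, 7^4≡14, 7^8≡10 (mod 31).
7^8 = 7^(8) ≡ 10 (mod 31).
Check: 10² = 100 ≡ 7 (mod 31). The two roots are 10 and 21.

10, 21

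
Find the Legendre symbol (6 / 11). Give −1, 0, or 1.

Pull out 2: since 11 ≡ 3 (mod 8), (2/11) = -1.
Reciprocity: 3 ≡ 3 and 11 ≡ 3 (mod 4), so (3/11) = −(11/3).
Reduce top mod 3: now compute (2/3).
Pull out 2: since 3 ≡ 3 (mod 8), (2/3) = -1.
Reached (1/3) = 1. Collecting the sign flips along the way, the symbol is -1.

-1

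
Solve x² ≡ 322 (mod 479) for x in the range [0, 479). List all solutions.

127, 352

Since 479 ≡ 3 (mod 4), a square root of 322 is 322^((479+1)/4) = 322^120 mod 479.
Repeated squaring: 322^2≡220, 322^4≡21, 322^8≡441, 322^16≡7, 322^32≡49, 322^64≡6 (mod 479).
322^120 = 322^(64+32+16+8) ≡ 352 (mod 479).
Check: 352² = 123904 ≡ 322 (mod 479). The two roots are 127 and 352.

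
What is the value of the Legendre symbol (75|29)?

-1

First reduce: 75 ≡ 17 (mod 29).
Reciprocity: 17 ≡ 1 and 29 ≡ 1 (mod 4), so (17/29) = +(29/17).
Reduce top mod 17: now compute (12/17).
Pull out 2^2: since 17 ≡ 1 (mod 8), (2/17) = +1, so (2/17)^2 = +1.
Reciprocity: 3 ≡ 3 and 17 ≡ 1 (mod 4), so (3/17) = +(17/3).
Reduce top mod 3: now compute (2/3).
Pull out 2: since 3 ≡ 3 (mod 8), (2/3) = -1.
Reached (1/3) = 1. Collecting the sign flips along the way, the symbol is -1.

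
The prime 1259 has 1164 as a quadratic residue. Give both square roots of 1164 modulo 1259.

106, 1153

Since 1259 ≡ 3 (mod 4), a square root of 1164 is 1164^((1259+1)/4) = 1164^315 mod 1259.
Repeated squaring: 1164^2≡212, 1164^4≡879, 1164^8≡874, 1164^16≡922, 1164^32≡259, 1164^64≡354, 1164^128≡675, 1164^256≡1126 (mod 1259).
1164^315 = 1164^(256+32+16+8+2+1) ≡ 1153 (mod 1259).
Check: 1153² = 1329409 ≡ 1164 (mod 1259). The two roots are 106 and 1153.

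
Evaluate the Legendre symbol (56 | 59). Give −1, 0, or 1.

Pull out 2^3: since 59 ≡ 3 (mod 8), (2/59) = -1, so (2/59)^3 = -1.
Reciprocity: 7 ≡ 3 and 59 ≡ 3 (mod 4), so (7/59) = −(59/7).
Reduce top mod 7: now compute (3/7).
Reciprocity: 3 ≡ 3 and 7 ≡ 3 (mod 4), so (3/7) = −(7/3).
Reduce top mod 3: now compute (1/3).
Reached (1/3) = 1. Collecting the sign flips along the way, the symbol is -1.

-1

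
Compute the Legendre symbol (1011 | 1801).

Reciprocity: 1011 ≡ 3 and 1801 ≡ 1 (mod 4), so (1011/1801) = +(1801/1011).
Reduce top mod 1011: now compute (790/1011).
Pull out 2: since 1011 ≡ 3 (mod 8), (2/1011) = -1.
Reciprocity: 395 ≡ 3 and 1011 ≡ 3 (mod 4), so (395/1011) = −(1011/395).
Reduce top mod 395: now compute (221/395).
Reciprocity: 221 ≡ 1 and 395 ≡ 3 (mod 4), so (221/395) = +(395/221).
Reduce top mod 221: now compute (174/221).
Pull out 2: since 221 ≡ 5 (mod 8), (2/221) = -1.
Reciprocity: 87 ≡ 3 and 221 ≡ 1 (mod 4), so (87/221) = +(221/87).
Reduce top mod 87: now compute (47/87).
Reciprocity: 47 ≡ 3 and 87 ≡ 3 (mod 4), so (47/87) = −(87/47).
Reduce top mod 47: now compute (40/47).
Pull out 2^3: since 47 ≡ 7 (mod 8), (2/47) = +1, so (2/47)^3 = +1.
Reciprocity: 5 ≡ 1 and 47 ≡ 3 (mod 4), so (5/47) = +(47/5).
Reduce top mod 5: now compute (2/5).
Pull out 2: since 5 ≡ 5 (mod 8), (2/5) = -1.
Reached (1/5) = 1. Collecting the sign flips along the way, the symbol is -1.

-1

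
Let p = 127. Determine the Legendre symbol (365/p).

Euler's criterion: (365/127) ≡ 111^63 (mod 127).
111^2 ≡ 2 (mod 127)
111^4 ≡ 4 (mod 127)
111^8 ≡ 16 (mod 127)
111^16 ≡ 2 (mod 127)
111^32 ≡ 4 (mod 127)
111^63 = 111^(32+16+8+4+2+1) ≡ 126 (mod 127).
Result is 126 ≡ −1, so (365/127) = −1.

-1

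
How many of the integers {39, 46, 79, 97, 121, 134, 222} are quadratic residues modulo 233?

2

(39/233) = -1 → non-residue.
(46/233) = +1 → QR.
(79/233) = -1 → non-residue.
(97/233) = -1 → non-residue.
(121/233) = +1 → QR.
(134/233) = -1 → non-residue.
(222/233) = -1 → non-residue.
Total quadratic residues among the 7: 2.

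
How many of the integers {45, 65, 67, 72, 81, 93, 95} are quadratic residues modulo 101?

(45/101) = +1 → QR.
(65/101) = +1 → QR.
(67/101) = -1 → non-residue.
(72/101) = -1 → non-residue.
(81/101) = +1 → QR.
(93/101) = -1 → non-residue.
(95/101) = +1 → QR.
Total quadratic residues among the 7: 4.

4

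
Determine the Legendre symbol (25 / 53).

Reciprocity: 25 ≡ 1 and 53 ≡ 1 (mod 4), so (25/53) = +(53/25).
Reduce top mod 25: now compute (3/25).
Reciprocity: 3 ≡ 3 and 25 ≡ 1 (mod 4), so (3/25) = +(25/3).
Reduce top mod 3: now compute (1/3).
Reached (1/3) = 1. Collecting the sign flips along the way, the symbol is +1.

1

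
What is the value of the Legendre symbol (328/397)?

1

Pull out 2^3: since 397 ≡ 5 (mod 8), (2/397) = -1, so (2/397)^3 = -1.
Reciprocity: 41 ≡ 1 and 397 ≡ 1 (mod 4), so (41/397) = +(397/41).
Reduce top mod 41: now compute (28/41).
Pull out 2^2: since 41 ≡ 1 (mod 8), (2/41) = +1, so (2/41)^2 = +1.
Reciprocity: 7 ≡ 3 and 41 ≡ 1 (mod 4), so (7/41) = +(41/7).
Reduce top mod 7: now compute (6/7).
Pull out 2: since 7 ≡ 7 (mod 8), (2/7) = +1.
Reciprocity: 3 ≡ 3 and 7 ≡ 3 (mod 4), so (3/7) = −(7/3).
Reduce top mod 3: now compute (1/3).
Reached (1/3) = 1. Collecting the sign flips along the way, the symbol is +1.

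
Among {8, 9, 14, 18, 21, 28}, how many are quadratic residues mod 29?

(8/29) = -1 → non-residue.
(9/29) = +1 → QR.
(14/29) = -1 → non-residue.
(18/29) = -1 → non-residue.
(21/29) = -1 → non-residue.
(28/29) = +1 → QR.
Total quadratic residues among the 6: 2.

2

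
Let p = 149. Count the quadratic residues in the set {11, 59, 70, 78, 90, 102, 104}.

(11/149) = -1 → non-residue.
(59/149) = -1 → non-residue.
(70/149) = -1 → non-residue.
(78/149) = -1 → non-residue.
(90/149) = -1 → non-residue.
(102/149) = +1 → QR.
(104/149) = +1 → QR.
Total quadratic residues among the 7: 2.

2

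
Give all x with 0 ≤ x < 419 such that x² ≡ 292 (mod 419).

124, 295

Since 419 ≡ 3 (mod 4), a square root of 292 is 292^((419+1)/4) = 292^105 mod 419.
Repeated squaring: 292^2≡207, 292^4≡111, 292^8≡170, 292^16≡408, 292^32≡121, 292^64≡395 (mod 419).
292^105 = 292^(64+32+8+1) ≡ 295 (mod 419).
Check: 295² = 87025 ≡ 292 (mod 419). The two roots are 124 and 295.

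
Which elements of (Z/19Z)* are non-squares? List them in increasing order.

Square k = 1,…,9 (k and 19−k give the same square):
1²=1, 2²=4, 3²=9, 4²=16, 5²≡6, 6²≡17, 7²≡11, 8²≡7, 9²≡5 (mod 19).
The residues are {1, 4, 5, 6, 7, 9, 11, 16, 17}; the non-residues are the remaining 9 nonzero classes.

2, 3, 8, 10, 12, 13, 14, 15, 18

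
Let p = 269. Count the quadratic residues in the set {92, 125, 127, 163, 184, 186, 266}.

3

(92/269) = +1 → QR.
(125/269) = +1 → QR.
(127/269) = +1 → QR.
(163/269) = -1 → non-residue.
(184/269) = -1 → non-residue.
(186/269) = -1 → non-residue.
(266/269) = -1 → non-residue.
Total quadratic residues among the 7: 3.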